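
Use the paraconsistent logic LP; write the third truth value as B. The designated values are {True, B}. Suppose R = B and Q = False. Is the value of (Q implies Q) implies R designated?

Q implies Q = False implies False = True
(Q implies Q) implies R = True implies B = B  [not True or B]
B ∈ {True, B}.

Yes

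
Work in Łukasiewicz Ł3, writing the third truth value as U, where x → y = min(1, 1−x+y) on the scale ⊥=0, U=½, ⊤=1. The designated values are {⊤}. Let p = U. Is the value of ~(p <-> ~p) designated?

~p = ~U = U
p <-> ~p = U <-> U = ⊤
~(p <-> ~p) = ~⊤ = ⊥
⊥ ∉ {⊤}.

No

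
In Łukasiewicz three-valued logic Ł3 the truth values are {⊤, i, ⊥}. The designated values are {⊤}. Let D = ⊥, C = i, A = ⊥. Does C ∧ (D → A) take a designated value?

No

D → A = ⊥ → ⊥ = ⊤
C ∧ (D → A) = i ∧ ⊤ = i
i ∉ {⊤}.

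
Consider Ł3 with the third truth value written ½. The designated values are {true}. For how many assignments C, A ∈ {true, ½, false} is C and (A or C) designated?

3

Designated under: (C=true, A=true); (C=true, A=½); (C=true, A=false).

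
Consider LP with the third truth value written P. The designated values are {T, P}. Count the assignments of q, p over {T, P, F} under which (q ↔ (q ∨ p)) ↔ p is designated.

Of the 9 assignments, 6 give a value in {T, P}.

6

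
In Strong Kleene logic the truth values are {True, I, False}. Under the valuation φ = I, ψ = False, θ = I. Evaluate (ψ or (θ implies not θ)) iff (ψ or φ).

I

not θ = not I = I
θ implies not θ = I implies I = I
ψ or (θ implies not θ) = False or I = I
ψ or φ = False or I = I
(ψ or (θ implies not θ)) iff (ψ or φ) = I iff I = I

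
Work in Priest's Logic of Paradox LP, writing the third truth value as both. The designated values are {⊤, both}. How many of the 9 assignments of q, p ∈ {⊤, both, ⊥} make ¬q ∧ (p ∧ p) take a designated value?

4

Designated under: (q=both, p=⊤); (q=both, p=both); (q=⊥, p=⊤); (q=⊥, p=both).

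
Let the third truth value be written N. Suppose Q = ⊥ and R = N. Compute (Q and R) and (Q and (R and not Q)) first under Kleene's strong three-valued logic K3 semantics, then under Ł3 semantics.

In Kleene's strong three-valued logic K3: Q and R = ⊥ and N = ⊥
not Q = not ⊥ = ⊤
R and not Q = N and ⊤ = N
Q and (R and not Q) = ⊥ and N = ⊥
(Q and R) and (Q and (R and not Q)) = ⊥ and ⊥ = ⊥
In Ł3: Q and R = ⊥ and N = ⊥
not Q = not ⊥ = ⊤
R and not Q = N and ⊤ = N
Q and (R and not Q) = ⊥ and N = ⊥
(Q and R) and (Q and (R and not Q)) = ⊥ and ⊥ = ⊥

⊥; ⊥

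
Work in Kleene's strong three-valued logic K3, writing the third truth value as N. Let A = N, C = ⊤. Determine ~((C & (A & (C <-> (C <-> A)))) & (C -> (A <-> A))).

N

C <-> A = ⊤ <-> N = N
C <-> (C <-> A) = ⊤ <-> N = N
A & (C <-> (C <-> A)) = N & N = N
C & (A & (C <-> (C <-> A))) = ⊤ & N = N
A <-> A = N <-> N = N
C -> (A <-> A) = ⊤ -> N = N  [~⊤ | N]
(C & (A & (C <-> (C <-> A)))) & (C -> (A <-> A)) = N & N = N
~((C & (A & (C <-> (C <-> A)))) & (C -> (A <-> A))) = ~N = N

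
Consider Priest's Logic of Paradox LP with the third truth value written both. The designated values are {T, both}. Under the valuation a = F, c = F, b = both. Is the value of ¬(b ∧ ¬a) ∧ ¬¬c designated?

No

¬a = ¬F = T
b ∧ ¬a = both ∧ T = both
¬(b ∧ ¬a) = ¬both = both
¬c = ¬F = T
¬¬c = ¬T = F
¬(b ∧ ¬a) ∧ ¬¬c = both ∧ F = F
F ∉ {T, both}.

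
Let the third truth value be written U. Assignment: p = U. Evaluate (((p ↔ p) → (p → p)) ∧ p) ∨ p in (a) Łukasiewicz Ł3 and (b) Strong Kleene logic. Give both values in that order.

U; U

In Łukasiewicz Ł3: p ↔ p = U ↔ U = True
p → p = U → U = True
(p ↔ p) → (p → p) = True → True = True
((p ↔ p) → (p → p)) ∧ p = True ∧ U = U
(((p ↔ p) → (p → p)) ∧ p) ∨ p = U ∨ U = U
In Strong Kleene logic: p ↔ p = U ↔ U = U
p → p = U → U = U  [¬U ∨ U]
(p ↔ p) → (p → p) = U → U = U
((p ↔ p) → (p → p)) ∧ p = U ∧ U = U
(((p ↔ p) → (p → p)) ∧ p) ∨ p = U ∨ U = U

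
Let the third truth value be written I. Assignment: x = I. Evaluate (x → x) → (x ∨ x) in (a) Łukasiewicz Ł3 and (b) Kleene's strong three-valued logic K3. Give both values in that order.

I; I

In Łukasiewicz Ł3: x → x = I → I = 1  [min(1, 1−½+½)]
x ∨ x = I ∨ I = I
(x → x) → (x ∨ x) = 1 → I = I
In Kleene's strong three-valued logic K3: x → x = I → I = I
x ∨ x = I ∨ I = I
(x → x) → (x ∨ x) = I → I = I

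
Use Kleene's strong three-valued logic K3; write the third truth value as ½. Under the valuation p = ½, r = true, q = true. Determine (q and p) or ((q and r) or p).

q and p = true and ½ = ½
q and r = true and true = true
(q and r) or p = true or ½ = true
(q and p) or ((q and r) or p) = ½ or true = true

true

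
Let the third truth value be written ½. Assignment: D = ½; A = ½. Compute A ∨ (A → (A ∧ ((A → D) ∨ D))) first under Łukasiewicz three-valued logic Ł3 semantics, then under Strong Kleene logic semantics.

true; ½

In Łukasiewicz three-valued logic Ł3: A → D = ½ → ½ = true  [min(1, 1−½+½)]
(A → D) ∨ D = true ∨ ½ = true
A ∧ ((A → D) ∨ D) = ½ ∧ true = ½
A → (A ∧ ((A → D) ∨ D)) = ½ → ½ = true
A ∨ (A → (A ∧ ((A → D) ∨ D))) = ½ ∨ true = true
In Strong Kleene logic: A → D = ½ → ½ = ½  [¬½ ∨ ½]
(A → D) ∨ D = ½ ∨ ½ = ½
A ∧ ((A → D) ∨ D) = ½ ∧ ½ = ½
A → (A ∧ ((A → D) ∨ D)) = ½ → ½ = ½
A ∨ (A → (A ∧ ((A → D) ∨ D))) = ½ ∨ ½ = ½
They differ because Łukasiewicz three-valued logic Ł3 and Strong Kleene logic treat ½ differently under implication.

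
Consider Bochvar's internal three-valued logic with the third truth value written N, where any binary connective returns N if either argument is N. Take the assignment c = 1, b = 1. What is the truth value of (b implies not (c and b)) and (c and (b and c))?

c and b = 1 and 1 = 1
not (c and b) = not 1 = 0
b implies not (c and b) = 1 implies 0 = 0
b and c = 1 and 1 = 1
c and (b and c) = 1 and 1 = 1
(b implies not (c and b)) and (c and (b and c)) = 0 and 1 = 0

0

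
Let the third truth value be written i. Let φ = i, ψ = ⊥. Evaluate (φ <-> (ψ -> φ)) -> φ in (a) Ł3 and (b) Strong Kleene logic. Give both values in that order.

In Ł3: ψ -> φ = ⊥ -> i = ⊤  [min(1, 1−0+½)]
φ <-> (ψ -> φ) = i <-> ⊤ = i
(φ <-> (ψ -> φ)) -> φ = i -> i = ⊤
In Strong Kleene logic: ψ -> φ = ⊥ -> i = ⊤  [~⊥ | i]
φ <-> (ψ -> φ) = i <-> ⊤ = i
(φ <-> (ψ -> φ)) -> φ = i -> i = i
They differ because Ł3 and Strong Kleene logic treat i differently under implication.

⊤; i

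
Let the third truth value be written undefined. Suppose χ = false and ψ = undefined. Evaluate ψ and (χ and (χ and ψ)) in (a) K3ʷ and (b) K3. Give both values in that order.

In K3ʷ: χ and ψ = false and undefined = undefined
χ and (χ and ψ) = false and undefined = undefined
ψ and (χ and (χ and ψ)) = undefined and undefined = undefined
In K3: χ and ψ = false and undefined = false
χ and (χ and ψ) = false and false = false
ψ and (χ and (χ and ψ)) = undefined and false = false
They differ because K3ʷ and K3 treat undefined differently under the binary connectives.

undefined; false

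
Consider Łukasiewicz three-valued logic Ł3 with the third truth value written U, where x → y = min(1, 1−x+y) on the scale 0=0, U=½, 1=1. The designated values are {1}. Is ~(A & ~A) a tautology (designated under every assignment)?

Countermodel: A=U gives U, which is not designated.

No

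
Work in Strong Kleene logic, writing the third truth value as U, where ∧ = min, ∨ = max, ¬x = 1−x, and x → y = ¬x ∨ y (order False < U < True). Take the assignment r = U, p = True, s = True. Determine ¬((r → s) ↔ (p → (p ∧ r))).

U

r → s = U → True = True  [¬U ∨ True]
p ∧ r = True ∧ U = U
p → (p ∧ r) = True → U = U
(r → s) ↔ (p → (p ∧ r)) = True ↔ U = U
¬((r → s) ↔ (p → (p ∧ r))) = ¬U = U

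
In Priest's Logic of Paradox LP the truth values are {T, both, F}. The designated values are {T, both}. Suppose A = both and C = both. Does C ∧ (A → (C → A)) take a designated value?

C → A = both → both = both
A → (C → A) = both → both = both
C ∧ (A → (C → A)) = both ∧ both = both
both ∈ {T, both}.

Yes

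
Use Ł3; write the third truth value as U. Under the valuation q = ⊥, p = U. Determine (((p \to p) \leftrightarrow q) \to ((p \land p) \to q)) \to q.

p \to p = U \to U = ⊤
(p \to p) \leftrightarrow q = ⊤ \leftrightarrow ⊥ = ⊥
p \land p = U \land U = U
(p \land p) \to q = U \to ⊥ = U
((p \to p) \leftrightarrow q) \to ((p \land p) \to q) = ⊥ \to U = ⊤
(((p \to p) \leftrightarrow q) \to ((p \land p) \to q)) \to q = ⊤ \to ⊥ = ⊥

⊥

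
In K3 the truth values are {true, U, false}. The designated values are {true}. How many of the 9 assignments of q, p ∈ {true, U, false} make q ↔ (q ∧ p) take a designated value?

Designated under: (q=true, p=true); (q=false, p=true); (q=false, p=U); (q=false, p=false).

4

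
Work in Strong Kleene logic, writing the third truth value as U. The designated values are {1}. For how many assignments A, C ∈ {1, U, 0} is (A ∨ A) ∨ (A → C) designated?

7

Of the 9 assignments, 7 give a value in {1}.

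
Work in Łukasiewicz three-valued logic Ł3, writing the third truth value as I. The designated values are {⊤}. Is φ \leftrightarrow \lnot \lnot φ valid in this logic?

Every assignment of φ over {⊤, I, ⊥} gives a value in {⊤}.
In particular, with φ=I: φ \leftrightarrow \lnot \lnot φ = ⊤.

Yes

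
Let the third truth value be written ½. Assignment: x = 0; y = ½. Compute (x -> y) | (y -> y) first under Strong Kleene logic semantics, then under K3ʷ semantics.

In Strong Kleene logic: x -> y = 0 -> ½ = 1  [~0 | ½]
y -> y = ½ -> ½ = ½
(x -> y) | (y -> y) = 1 | ½ = 1
In K3ʷ: x -> y = 0 -> ½ = ½  [any arg is the third value ⇒ result is the third value]
y -> y = ½ -> ½ = ½
(x -> y) | (y -> y) = ½ | ½ = ½
They differ because Strong Kleene logic and K3ʷ treat ½ differently under the binary connectives.

1; ½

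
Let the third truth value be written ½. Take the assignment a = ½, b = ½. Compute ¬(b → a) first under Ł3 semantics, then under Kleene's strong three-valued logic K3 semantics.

In Ł3: b → a = ½ → ½ = true  [min(1, 1−½+½)]
¬(b → a) = ¬true = false
In Kleene's strong three-valued logic K3: b → a = ½ → ½ = ½  [¬½ ∨ ½]
¬(b → a) = ¬½ = ½
They differ because Ł3 and Kleene's strong three-valued logic K3 treat ½ differently under implication.

false; ½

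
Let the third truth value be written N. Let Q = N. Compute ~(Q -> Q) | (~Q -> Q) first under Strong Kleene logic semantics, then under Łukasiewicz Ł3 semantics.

In Strong Kleene logic: Q -> Q = N -> N = N  [~N | N]
~(Q -> Q) = ~N = N
~Q = ~N = N
~Q -> Q = N -> N = N
~(Q -> Q) | (~Q -> Q) = N | N = N
In Łukasiewicz Ł3: Q -> Q = N -> N = true  [min(1, 1−½+½)]
~(Q -> Q) = ~true = false
~Q = ~N = N
~Q -> Q = N -> N = true
~(Q -> Q) | (~Q -> Q) = false | true = true
They differ because Strong Kleene logic and Łukasiewicz Ł3 treat N differently under implication.

N; true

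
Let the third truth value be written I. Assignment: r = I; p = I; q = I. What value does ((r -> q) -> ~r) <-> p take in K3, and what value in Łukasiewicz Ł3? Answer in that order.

In K3: r -> q = I -> I = I  [~I | I]
~r = ~I = I
(r -> q) -> ~r = I -> I = I
((r -> q) -> ~r) <-> p = I <-> I = I
In Łukasiewicz Ł3: r -> q = I -> I = ⊤  [min(1, 1−½+½)]
~r = ~I = I
(r -> q) -> ~r = ⊤ -> I = I
((r -> q) -> ~r) <-> p = I <-> I = ⊤
They differ because K3 and Łukasiewicz Ł3 treat I differently under implication.

I; ⊤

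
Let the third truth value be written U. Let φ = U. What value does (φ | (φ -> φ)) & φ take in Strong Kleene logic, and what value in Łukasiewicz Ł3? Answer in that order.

In Strong Kleene logic: φ -> φ = U -> U = U
φ | (φ -> φ) = U | U = U
(φ | (φ -> φ)) & φ = U & U = U
In Łukasiewicz Ł3: φ -> φ = U -> U = T  [min(1, 1−½+½)]
φ | (φ -> φ) = U | T = T
(φ | (φ -> φ)) & φ = T & U = U

U; U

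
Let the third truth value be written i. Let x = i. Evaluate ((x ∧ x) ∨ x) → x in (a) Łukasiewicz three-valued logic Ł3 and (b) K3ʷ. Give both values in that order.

In Łukasiewicz three-valued logic Ł3: x ∧ x = i ∧ i = i
(x ∧ x) ∨ x = i ∨ i = i
((x ∧ x) ∨ x) → x = i → i = ⊤  [min(1, 1−½+½)]
In K3ʷ: x ∧ x = i ∧ i = i
(x ∧ x) ∨ x = i ∨ i = i
((x ∧ x) ∨ x) → x = i → i = i
They differ because Łukasiewicz three-valued logic Ł3 and K3ʷ treat i differently under the binary connectives.

⊤; i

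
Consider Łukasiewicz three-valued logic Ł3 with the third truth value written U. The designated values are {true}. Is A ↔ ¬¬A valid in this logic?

Yes

Every assignment of A over {true, U, false} gives a value in {true}.
In particular, with A=U: A ↔ ¬¬A = true.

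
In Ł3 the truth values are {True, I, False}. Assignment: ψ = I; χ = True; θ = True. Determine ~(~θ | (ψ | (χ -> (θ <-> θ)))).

False

~θ = ~True = False
θ <-> θ = True <-> True = True
χ -> (θ <-> θ) = True -> True = True
ψ | (χ -> (θ <-> θ)) = I | True = True
~θ | (ψ | (χ -> (θ <-> θ))) = False | True = True
~(~θ | (ψ | (χ -> (θ <-> θ)))) = ~True = False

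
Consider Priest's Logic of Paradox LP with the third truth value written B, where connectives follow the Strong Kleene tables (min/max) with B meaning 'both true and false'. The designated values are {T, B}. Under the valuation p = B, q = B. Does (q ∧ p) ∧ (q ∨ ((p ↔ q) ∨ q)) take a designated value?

q ∧ p = B ∧ B = B
p ↔ q = B ↔ B = B
(p ↔ q) ∨ q = B ∨ B = B
q ∨ ((p ↔ q) ∨ q) = B ∨ B = B
(q ∧ p) ∧ (q ∨ ((p ↔ q) ∨ q)) = B ∧ B = B
B ∈ {T, B}.

Yes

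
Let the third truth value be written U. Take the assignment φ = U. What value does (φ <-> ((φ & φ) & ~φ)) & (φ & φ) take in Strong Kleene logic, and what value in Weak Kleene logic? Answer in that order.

U; U

In Strong Kleene logic: φ & φ = U & U = U
~φ = ~U = U
(φ & φ) & ~φ = U & U = U
φ <-> ((φ & φ) & ~φ) = U <-> U = U
φ & φ = U & U = U
(φ <-> ((φ & φ) & ~φ)) & (φ & φ) = U & U = U
In Weak Kleene logic: φ & φ = U & U = U
~φ = ~U = U
(φ & φ) & ~φ = U & U = U
φ <-> ((φ & φ) & ~φ) = U <-> U = U
φ & φ = U & U = U
(φ <-> ((φ & φ) & ~φ)) & (φ & φ) = U & U = U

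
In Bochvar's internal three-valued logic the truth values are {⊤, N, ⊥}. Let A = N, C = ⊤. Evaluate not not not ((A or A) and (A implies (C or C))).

N

A or A = N or N = N
C or C = ⊤ or ⊤ = ⊤
A implies (C or C) = N implies ⊤ = N  [any arg is the third value ⇒ result is the third value]
(A or A) and (A implies (C or C)) = N and N = N
not ((A or A) and (A implies (C or C))) = not N = N
not not ((A or A) and (A implies (C or C))) = not N = N
not not not ((A or A) and (A implies (C or C))) = not N = N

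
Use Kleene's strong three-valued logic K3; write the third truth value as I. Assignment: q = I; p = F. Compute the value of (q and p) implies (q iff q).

q and p = I and F = F
q iff q = I iff I = I
(q and p) implies (q iff q) = F implies I = T

T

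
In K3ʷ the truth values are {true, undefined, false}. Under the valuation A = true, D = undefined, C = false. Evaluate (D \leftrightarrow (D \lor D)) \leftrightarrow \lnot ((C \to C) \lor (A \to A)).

D \lor D = undefined \lor undefined = undefined
D \leftrightarrow (D \lor D) = undefined \leftrightarrow undefined = undefined
C \to C = false \to false = true
A \to A = true \to true = true
(C \to C) \lor (A \to A) = true \lor true = true
\lnot ((C \to C) \lor (A \to A)) = \lnot true = false
(D \leftrightarrow (D \lor D)) \leftrightarrow \lnot ((C \to C) \lor (A \to A)) = undefined \leftrightarrow false = undefined

undefined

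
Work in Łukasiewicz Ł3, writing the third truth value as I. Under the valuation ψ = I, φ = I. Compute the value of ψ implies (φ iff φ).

T

φ iff φ = I iff I = T
ψ implies (φ iff φ) = I implies T = T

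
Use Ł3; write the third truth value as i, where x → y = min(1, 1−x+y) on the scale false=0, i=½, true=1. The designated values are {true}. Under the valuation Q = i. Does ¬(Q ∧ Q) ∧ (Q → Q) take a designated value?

No

Q ∧ Q = i ∧ i = i
¬(Q ∧ Q) = ¬i = i
Q → Q = i → i = true  [min(1, 1−½+½)]
¬(Q ∧ Q) ∧ (Q → Q) = i ∧ true = i
i ∉ {true}.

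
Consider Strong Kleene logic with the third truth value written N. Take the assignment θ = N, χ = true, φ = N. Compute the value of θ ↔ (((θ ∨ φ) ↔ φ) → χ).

θ ∨ φ = N ∨ N = N
(θ ∨ φ) ↔ φ = N ↔ N = N
((θ ∨ φ) ↔ φ) → χ = N → true = true  [¬N ∨ true]
θ ↔ (((θ ∨ φ) ↔ φ) → χ) = N ↔ true = N

N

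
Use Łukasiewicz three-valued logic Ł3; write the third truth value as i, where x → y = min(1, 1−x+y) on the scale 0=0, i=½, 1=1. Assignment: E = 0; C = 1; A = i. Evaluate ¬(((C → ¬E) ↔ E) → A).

¬E = ¬0 = 1
C → ¬E = 1 → 1 = 1
(C → ¬E) ↔ E = 1 ↔ 0 = 0
((C → ¬E) ↔ E) → A = 0 → i = 1  [min(1, 1−0+½)]
¬(((C → ¬E) ↔ E) → A) = ¬1 = 0

0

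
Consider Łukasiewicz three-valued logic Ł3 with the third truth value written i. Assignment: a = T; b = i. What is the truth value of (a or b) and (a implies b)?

i

a or b = T or i = T
a implies b = T implies i = i
(a or b) and (a implies b) = T and i = i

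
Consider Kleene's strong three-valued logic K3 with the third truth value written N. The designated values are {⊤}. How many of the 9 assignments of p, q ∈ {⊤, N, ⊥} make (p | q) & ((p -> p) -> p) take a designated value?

3

Designated under: (p=⊤, q=⊤); (p=⊤, q=N); (p=⊤, q=⊥).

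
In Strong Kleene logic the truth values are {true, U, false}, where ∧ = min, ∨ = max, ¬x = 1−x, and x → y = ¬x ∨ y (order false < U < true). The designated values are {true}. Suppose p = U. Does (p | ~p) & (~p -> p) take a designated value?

No

~p = ~U = U
p | ~p = U | U = U
~p = ~U = U
~p -> p = U -> U = U
(p | ~p) & (~p -> p) = U & U = U
U ∉ {true}.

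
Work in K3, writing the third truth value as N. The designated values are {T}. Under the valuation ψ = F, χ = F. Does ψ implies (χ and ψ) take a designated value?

Yes

χ and ψ = F and F = F
ψ implies (χ and ψ) = F implies F = T
T ∈ {T}.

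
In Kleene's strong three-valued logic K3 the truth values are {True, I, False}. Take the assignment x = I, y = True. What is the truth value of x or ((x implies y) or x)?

True

x implies y = I implies True = True  [not I or True]
(x implies y) or x = True or I = True
x or ((x implies y) or x) = I or True = True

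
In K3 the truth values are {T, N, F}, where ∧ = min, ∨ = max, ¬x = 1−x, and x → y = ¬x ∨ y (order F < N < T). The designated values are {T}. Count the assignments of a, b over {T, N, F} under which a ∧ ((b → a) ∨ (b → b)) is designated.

Designated under: (a=T, b=T); (a=T, b=N); (a=T, b=F).

3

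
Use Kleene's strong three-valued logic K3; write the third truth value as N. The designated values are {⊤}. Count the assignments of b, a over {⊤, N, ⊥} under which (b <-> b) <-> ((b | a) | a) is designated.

4

Designated under: (b=⊤, a=⊤); (b=⊤, a=N); (b=⊤, a=⊥); (b=⊥, a=⊤).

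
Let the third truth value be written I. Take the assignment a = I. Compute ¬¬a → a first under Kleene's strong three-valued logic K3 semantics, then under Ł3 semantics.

In Kleene's strong three-valued logic K3: ¬a = ¬I = I
¬¬a = ¬I = I
¬¬a → a = I → I = I
In Ł3: ¬a = ¬I = I
¬¬a = ¬I = I
¬¬a → a = I → I = 1  [min(1, 1−½+½)]
They differ because Kleene's strong three-valued logic K3 and Ł3 treat I differently under implication.

I; 1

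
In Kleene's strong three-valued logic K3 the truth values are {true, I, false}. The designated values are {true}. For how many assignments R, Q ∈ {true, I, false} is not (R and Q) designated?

Of the 9 assignments, 5 give a value in {true}.

5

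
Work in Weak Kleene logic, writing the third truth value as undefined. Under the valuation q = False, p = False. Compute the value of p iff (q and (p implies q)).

True

p implies q = False implies False = True
q and (p implies q) = False and True = False
p iff (q and (p implies q)) = False iff False = True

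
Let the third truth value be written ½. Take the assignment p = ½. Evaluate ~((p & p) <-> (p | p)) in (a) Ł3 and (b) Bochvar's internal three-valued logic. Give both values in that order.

In Ł3: p & p = ½ & ½ = ½
p | p = ½ | ½ = ½
(p & p) <-> (p | p) = ½ <-> ½ = true  [1 − |½−½|]
~((p & p) <-> (p | p)) = ~true = false
In Bochvar's internal three-valued logic: p & p = ½ & ½ = ½
p | p = ½ | ½ = ½
(p & p) <-> (p | p) = ½ <-> ½ = ½
~((p & p) <-> (p | p)) = ~½ = ½
They differ because Ł3 and Bochvar's internal three-valued logic treat ½ differently under the binary connectives.

false; ½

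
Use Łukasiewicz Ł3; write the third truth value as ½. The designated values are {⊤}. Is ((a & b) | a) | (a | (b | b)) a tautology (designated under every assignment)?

Countermodel: a=½, b=½ gives ½, which is not designated.

No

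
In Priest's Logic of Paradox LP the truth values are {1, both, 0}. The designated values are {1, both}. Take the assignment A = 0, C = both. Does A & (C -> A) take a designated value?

C -> A = both -> 0 = both  [~both | 0]
A & (C -> A) = 0 & both = 0
0 ∉ {1, both}.

No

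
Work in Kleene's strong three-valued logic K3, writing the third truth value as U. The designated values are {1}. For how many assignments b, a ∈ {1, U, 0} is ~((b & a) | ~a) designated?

1

Designated under: (b=0, a=1).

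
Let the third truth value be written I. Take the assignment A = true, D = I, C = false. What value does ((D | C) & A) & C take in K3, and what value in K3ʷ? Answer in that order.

false; I

In K3: D | C = I | false = I
(D | C) & A = I & true = I
((D | C) & A) & C = I & false = false
In K3ʷ: D | C = I | false = I
(D | C) & A = I & true = I
((D | C) & A) & C = I & false = I
They differ because K3 and K3ʷ treat I differently under the binary connectives.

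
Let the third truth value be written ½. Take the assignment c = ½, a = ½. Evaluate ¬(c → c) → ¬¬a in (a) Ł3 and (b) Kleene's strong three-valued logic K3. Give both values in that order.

⊤; ½

In Ł3: c → c = ½ → ½ = ⊤  [min(1, 1−½+½)]
¬(c → c) = ¬⊤ = ⊥
¬a = ¬½ = ½
¬¬a = ¬½ = ½
¬(c → c) → ¬¬a = ⊥ → ½ = ⊤
In Kleene's strong three-valued logic K3: c → c = ½ → ½ = ½  [¬½ ∨ ½]
¬(c → c) = ¬½ = ½
¬a = ¬½ = ½
¬¬a = ¬½ = ½
¬(c → c) → ¬¬a = ½ → ½ = ½
They differ because Ł3 and Kleene's strong three-valued logic K3 treat ½ differently under implication.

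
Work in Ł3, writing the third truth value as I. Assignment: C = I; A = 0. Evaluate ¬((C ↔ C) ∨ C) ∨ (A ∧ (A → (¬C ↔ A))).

0

C ↔ C = I ↔ I = 1  [1 − |½−½|]
(C ↔ C) ∨ C = 1 ∨ I = 1
¬((C ↔ C) ∨ C) = ¬1 = 0
¬C = ¬I = I
¬C ↔ A = I ↔ 0 = I
A → (¬C ↔ A) = 0 → I = 1
A ∧ (A → (¬C ↔ A)) = 0 ∧ 1 = 0
¬((C ↔ C) ∨ C) ∨ (A ∧ (A → (¬C ↔ A))) = 0 ∨ 0 = 0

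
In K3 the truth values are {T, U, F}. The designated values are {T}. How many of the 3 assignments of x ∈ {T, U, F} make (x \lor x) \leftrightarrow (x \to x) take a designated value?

x=T: T ✓
x=U: U ·
x=F: F ·

1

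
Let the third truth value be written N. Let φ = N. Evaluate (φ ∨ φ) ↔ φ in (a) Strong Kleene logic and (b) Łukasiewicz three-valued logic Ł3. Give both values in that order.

N; ⊤

In Strong Kleene logic: φ ∨ φ = N ∨ N = N
(φ ∨ φ) ↔ φ = N ↔ N = N
In Łukasiewicz three-valued logic Ł3: φ ∨ φ = N ∨ N = N
(φ ∨ φ) ↔ φ = N ↔ N = ⊤  [1 − |½−½|]
They differ because Strong Kleene logic and Łukasiewicz three-valued logic Ł3 treat N differently under implication.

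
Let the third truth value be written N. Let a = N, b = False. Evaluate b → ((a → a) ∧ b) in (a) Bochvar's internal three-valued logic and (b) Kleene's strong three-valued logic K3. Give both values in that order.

In Bochvar's internal three-valued logic: a → a = N → N = N  [any arg is the third value ⇒ result is the third value]
(a → a) ∧ b = N ∧ False = N
b → ((a → a) ∧ b) = False → N = N
In Kleene's strong three-valued logic K3: a → a = N → N = N
(a → a) ∧ b = N ∧ False = False
b → ((a → a) ∧ b) = False → False = True
They differ because Bochvar's internal three-valued logic and Kleene's strong three-valued logic K3 treat N differently under the binary connectives.

N; True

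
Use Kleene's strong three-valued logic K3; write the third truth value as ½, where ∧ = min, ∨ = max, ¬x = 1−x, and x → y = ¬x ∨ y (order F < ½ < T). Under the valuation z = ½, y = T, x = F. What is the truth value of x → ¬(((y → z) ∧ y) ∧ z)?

y → z = T → ½ = ½  [¬T ∨ ½]
(y → z) ∧ y = ½ ∧ T = ½
((y → z) ∧ y) ∧ z = ½ ∧ ½ = ½
¬(((y → z) ∧ y) ∧ z) = ¬½ = ½
x → ¬(((y → z) ∧ y) ∧ z) = F → ½ = T

T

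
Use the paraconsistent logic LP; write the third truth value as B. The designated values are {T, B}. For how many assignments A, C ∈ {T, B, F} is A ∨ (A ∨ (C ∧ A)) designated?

Of the 9 assignments, 6 give a value in {T, B}.

6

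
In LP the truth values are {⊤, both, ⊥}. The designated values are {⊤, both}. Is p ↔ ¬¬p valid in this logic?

Every assignment of p over {⊤, both, ⊥} gives a value in {⊤, both}.
In particular, with p=both: p ↔ ¬¬p = both.

Yes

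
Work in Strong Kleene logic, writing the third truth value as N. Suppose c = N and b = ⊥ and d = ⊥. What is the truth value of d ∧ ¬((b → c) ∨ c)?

⊥

b → c = ⊥ → N = ⊤  [¬⊥ ∨ N]
(b → c) ∨ c = ⊤ ∨ N = ⊤
¬((b → c) ∨ c) = ¬⊤ = ⊥
d ∧ ¬((b → c) ∨ c) = ⊥ ∧ ⊥ = ⊥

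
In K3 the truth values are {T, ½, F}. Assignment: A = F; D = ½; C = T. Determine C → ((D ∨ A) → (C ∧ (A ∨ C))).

D ∨ A = ½ ∨ F = ½
A ∨ C = F ∨ T = T
C ∧ (A ∨ C) = T ∧ T = T
(D ∨ A) → (C ∧ (A ∨ C)) = ½ → T = T
C → ((D ∨ A) → (C ∧ (A ∨ C))) = T → T = T

T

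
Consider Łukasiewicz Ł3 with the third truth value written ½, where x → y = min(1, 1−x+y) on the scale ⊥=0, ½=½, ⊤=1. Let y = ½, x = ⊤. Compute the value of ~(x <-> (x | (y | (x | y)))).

⊥

x | y = ⊤ | ½ = ⊤
y | (x | y) = ½ | ⊤ = ⊤
x | (y | (x | y)) = ⊤ | ⊤ = ⊤
x <-> (x | (y | (x | y))) = ⊤ <-> ⊤ = ⊤
~(x <-> (x | (y | (x | y)))) = ~⊤ = ⊥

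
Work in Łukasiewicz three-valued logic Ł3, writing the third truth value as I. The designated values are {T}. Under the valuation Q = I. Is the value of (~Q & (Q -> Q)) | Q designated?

No

~Q = ~I = I
Q -> Q = I -> I = T  [min(1, 1−½+½)]
~Q & (Q -> Q) = I & T = I
(~Q & (Q -> Q)) | Q = I | I = I
I ∉ {T}.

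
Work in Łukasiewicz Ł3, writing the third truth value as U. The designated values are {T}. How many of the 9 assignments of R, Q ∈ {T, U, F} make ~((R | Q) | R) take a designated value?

Designated under: (R=F, Q=F).

1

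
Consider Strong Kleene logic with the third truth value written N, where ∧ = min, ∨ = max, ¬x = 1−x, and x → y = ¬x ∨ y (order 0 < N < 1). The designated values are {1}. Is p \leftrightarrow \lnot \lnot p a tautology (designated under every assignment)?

Countermodel: p=N gives N, which is not designated.

No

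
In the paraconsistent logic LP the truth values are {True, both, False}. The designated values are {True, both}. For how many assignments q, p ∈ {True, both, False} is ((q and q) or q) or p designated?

8

Of the 9 assignments, 8 give a value in {True, both}.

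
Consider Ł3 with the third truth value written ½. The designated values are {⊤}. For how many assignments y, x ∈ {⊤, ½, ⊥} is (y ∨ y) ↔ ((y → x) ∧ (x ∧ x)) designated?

Designated under: (y=⊤, x=⊤); (y=½, x=½); (y=⊥, x=⊥).

3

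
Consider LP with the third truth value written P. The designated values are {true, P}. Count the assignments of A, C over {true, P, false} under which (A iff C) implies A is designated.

Of the 9 assignments, 8 give a value in {true, P}.

8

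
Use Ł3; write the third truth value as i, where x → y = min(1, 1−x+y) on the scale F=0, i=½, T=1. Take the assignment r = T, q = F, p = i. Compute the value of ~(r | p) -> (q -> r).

r | p = T | i = T
~(r | p) = ~T = F
q -> r = F -> T = T
~(r | p) -> (q -> r) = F -> T = T

T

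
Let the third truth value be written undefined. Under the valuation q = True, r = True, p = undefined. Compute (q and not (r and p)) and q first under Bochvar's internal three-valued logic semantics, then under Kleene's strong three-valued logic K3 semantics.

undefined; undefined

In Bochvar's internal three-valued logic: r and p = True and undefined = undefined
not (r and p) = not undefined = undefined
q and not (r and p) = True and undefined = undefined
(q and not (r and p)) and q = undefined and True = undefined
In Kleene's strong three-valued logic K3: r and p = True and undefined = undefined
not (r and p) = not undefined = undefined
q and not (r and p) = True and undefined = undefined
(q and not (r and p)) and q = undefined and True = undefined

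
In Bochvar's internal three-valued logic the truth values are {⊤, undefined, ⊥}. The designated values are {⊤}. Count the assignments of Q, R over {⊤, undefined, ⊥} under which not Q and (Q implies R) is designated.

2

Designated under: (Q=⊥, R=⊤); (Q=⊥, R=⊥).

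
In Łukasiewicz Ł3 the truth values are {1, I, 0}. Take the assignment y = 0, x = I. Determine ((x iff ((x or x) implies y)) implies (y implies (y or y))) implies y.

0

x or x = I or I = I
(x or x) implies y = I implies 0 = I  [min(1, 1−½+0)]
x iff ((x or x) implies y) = I iff I = 1
y or y = 0 or 0 = 0
y implies (y or y) = 0 implies 0 = 1
(x iff ((x or x) implies y)) implies (y implies (y or y)) = 1 implies 1 = 1
((x iff ((x or x) implies y)) implies (y implies (y or y))) implies y = 1 implies 0 = 0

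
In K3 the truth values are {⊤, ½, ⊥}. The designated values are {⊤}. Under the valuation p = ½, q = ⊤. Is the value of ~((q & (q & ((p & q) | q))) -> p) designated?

No

p & q = ½ & ⊤ = ½
(p & q) | q = ½ | ⊤ = ⊤
q & ((p & q) | q) = ⊤ & ⊤ = ⊤
q & (q & ((p & q) | q)) = ⊤ & ⊤ = ⊤
(q & (q & ((p & q) | q))) -> p = ⊤ -> ½ = ½  [~⊤ | ½]
~((q & (q & ((p & q) | q))) -> p) = ~½ = ½
½ ∉ {⊤}.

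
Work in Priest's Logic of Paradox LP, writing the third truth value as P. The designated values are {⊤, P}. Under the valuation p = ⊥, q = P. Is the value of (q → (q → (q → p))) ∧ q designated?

Yes

q → p = P → ⊥ = P
q → (q → p) = P → P = P
q → (q → (q → p)) = P → P = P
(q → (q → (q → p))) ∧ q = P ∧ P = P
P ∈ {⊤, P}.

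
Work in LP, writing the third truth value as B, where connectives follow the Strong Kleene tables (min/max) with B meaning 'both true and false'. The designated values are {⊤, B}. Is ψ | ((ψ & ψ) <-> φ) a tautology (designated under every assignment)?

Countermodel: ψ=⊥, φ=⊤ gives ⊥, which is not designated.

No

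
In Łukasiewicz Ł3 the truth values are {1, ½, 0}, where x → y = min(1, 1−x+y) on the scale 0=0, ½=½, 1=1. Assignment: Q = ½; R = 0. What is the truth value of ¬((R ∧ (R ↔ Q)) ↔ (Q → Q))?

R ↔ Q = 0 ↔ ½ = ½  [1 − |0−½|]
R ∧ (R ↔ Q) = 0 ∧ ½ = 0
Q → Q = ½ → ½ = 1
(R ∧ (R ↔ Q)) ↔ (Q → Q) = 0 ↔ 1 = 0
¬((R ∧ (R ↔ Q)) ↔ (Q → Q)) = ¬0 = 1

1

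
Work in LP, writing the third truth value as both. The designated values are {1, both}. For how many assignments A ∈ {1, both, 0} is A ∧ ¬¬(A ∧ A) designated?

A=1: 1 ✓
A=both: both ✓
A=0: 0 ·

2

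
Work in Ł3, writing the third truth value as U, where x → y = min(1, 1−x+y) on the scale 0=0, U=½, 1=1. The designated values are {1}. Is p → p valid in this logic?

Every assignment of p over {1, U, 0} gives a value in {1}.
In particular, with p=U: p → p = 1.

Yes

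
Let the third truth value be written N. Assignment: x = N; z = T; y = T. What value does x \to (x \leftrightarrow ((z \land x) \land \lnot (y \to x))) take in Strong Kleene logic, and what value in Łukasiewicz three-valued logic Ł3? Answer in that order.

N; T

In Strong Kleene logic: z \land x = T \land N = N
y \to x = T \to N = N
\lnot (y \to x) = \lnot N = N
(z \land x) \land \lnot (y \to x) = N \land N = N
x \leftrightarrow ((z \land x) \land \lnot (y \to x)) = N \leftrightarrow N = N
x \to (x \leftrightarrow ((z \land x) \land \lnot (y \to x))) = N \to N = N
In Łukasiewicz three-valued logic Ł3: z \land x = T \land N = N
y \to x = T \to N = N  [min(1, 1−1+½)]
\lnot (y \to x) = \lnot N = N
(z \land x) \land \lnot (y \to x) = N \land N = N
x \leftrightarrow ((z \land x) \land \lnot (y \to x)) = N \leftrightarrow N = T
x \to (x \leftrightarrow ((z \land x) \land \lnot (y \to x))) = N \to T = T
They differ because Strong Kleene logic and Łukasiewicz three-valued logic Ł3 treat N differently under implication.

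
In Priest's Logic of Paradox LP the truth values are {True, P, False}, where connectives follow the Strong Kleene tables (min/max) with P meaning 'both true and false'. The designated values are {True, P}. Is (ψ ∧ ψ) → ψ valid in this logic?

Every assignment of ψ over {True, P, False} gives a value in {True, P}.
In particular, with ψ=P: (ψ ∧ ψ) → ψ = P.

Yes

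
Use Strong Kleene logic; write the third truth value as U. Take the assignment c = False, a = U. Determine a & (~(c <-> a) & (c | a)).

c <-> a = False <-> U = U
~(c <-> a) = ~U = U
c | a = False | U = U
~(c <-> a) & (c | a) = U & U = U
a & (~(c <-> a) & (c | a)) = U & U = U

U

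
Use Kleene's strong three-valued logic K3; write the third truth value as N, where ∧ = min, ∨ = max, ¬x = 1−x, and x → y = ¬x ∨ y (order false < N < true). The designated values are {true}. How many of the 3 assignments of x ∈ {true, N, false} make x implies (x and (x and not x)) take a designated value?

x=true: false ·
x=N: N ·
x=false: true ✓

1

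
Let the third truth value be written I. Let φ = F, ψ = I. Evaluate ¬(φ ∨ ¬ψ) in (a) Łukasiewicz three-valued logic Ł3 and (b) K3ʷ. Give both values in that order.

I; I

In Łukasiewicz three-valued logic Ł3: ¬ψ = ¬I = I
φ ∨ ¬ψ = F ∨ I = I
¬(φ ∨ ¬ψ) = ¬I = I
In K3ʷ: ¬ψ = ¬I = I
φ ∨ ¬ψ = F ∨ I = I
¬(φ ∨ ¬ψ) = ¬I = I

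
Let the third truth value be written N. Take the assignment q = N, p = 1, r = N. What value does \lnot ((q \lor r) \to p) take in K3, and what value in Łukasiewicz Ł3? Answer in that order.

In K3: q \lor r = N \lor N = N
(q \lor r) \to p = N \to 1 = 1  [\lnot N \lor 1]
\lnot ((q \lor r) \to p) = \lnot 1 = 0
In Łukasiewicz Ł3: q \lor r = N \lor N = N
(q \lor r) \to p = N \to 1 = 1  [min(1, 1−½+1)]
\lnot ((q \lor r) \to p) = \lnot 1 = 0

0; 0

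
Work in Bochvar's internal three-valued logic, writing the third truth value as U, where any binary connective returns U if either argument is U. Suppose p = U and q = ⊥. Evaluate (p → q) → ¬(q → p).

U

p → q = U → ⊥ = U  [any arg is the third value ⇒ result is the third value]
q → p = ⊥ → U = U
¬(q → p) = ¬U = U
(p → q) → ¬(q → p) = U → U = U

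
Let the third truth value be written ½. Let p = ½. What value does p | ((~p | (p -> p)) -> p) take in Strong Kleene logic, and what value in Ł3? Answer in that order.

In Strong Kleene logic: ~p = ~½ = ½
p -> p = ½ -> ½ = ½  [~½ | ½]
~p | (p -> p) = ½ | ½ = ½
(~p | (p -> p)) -> p = ½ -> ½ = ½
p | ((~p | (p -> p)) -> p) = ½ | ½ = ½
In Ł3: ~p = ~½ = ½
p -> p = ½ -> ½ = 1  [min(1, 1−½+½)]
~p | (p -> p) = ½ | 1 = 1
(~p | (p -> p)) -> p = 1 -> ½ = ½
p | ((~p | (p -> p)) -> p) = ½ | ½ = ½

½; ½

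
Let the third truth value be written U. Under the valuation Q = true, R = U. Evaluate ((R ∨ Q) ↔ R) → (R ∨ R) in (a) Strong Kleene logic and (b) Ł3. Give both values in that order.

U; true

In Strong Kleene logic: R ∨ Q = U ∨ true = true
(R ∨ Q) ↔ R = true ↔ U = U
R ∨ R = U ∨ U = U
((R ∨ Q) ↔ R) → (R ∨ R) = U → U = U
In Ł3: R ∨ Q = U ∨ true = true
(R ∨ Q) ↔ R = true ↔ U = U  [1 − |1−½|]
R ∨ R = U ∨ U = U
((R ∨ Q) ↔ R) → (R ∨ R) = U → U = true
They differ because Strong Kleene logic and Ł3 treat U differently under implication.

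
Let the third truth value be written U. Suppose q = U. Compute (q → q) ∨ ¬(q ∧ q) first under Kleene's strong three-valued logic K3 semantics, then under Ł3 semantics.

U; 1

In Kleene's strong three-valued logic K3: q → q = U → U = U  [¬U ∨ U]
q ∧ q = U ∧ U = U
¬(q ∧ q) = ¬U = U
(q → q) ∨ ¬(q ∧ q) = U ∨ U = U
In Ł3: q → q = U → U = 1
q ∧ q = U ∧ U = U
¬(q ∧ q) = ¬U = U
(q → q) ∨ ¬(q ∧ q) = 1 ∨ U = 1
They differ because Kleene's strong three-valued logic K3 and Ł3 treat U differently under implication.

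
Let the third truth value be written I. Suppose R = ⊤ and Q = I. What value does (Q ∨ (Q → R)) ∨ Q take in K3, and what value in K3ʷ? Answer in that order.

⊤; I

In K3: Q → R = I → ⊤ = ⊤
Q ∨ (Q → R) = I ∨ ⊤ = ⊤
(Q ∨ (Q → R)) ∨ Q = ⊤ ∨ I = ⊤
In K3ʷ: Q → R = I → ⊤ = I  [any arg is the third value ⇒ result is the third value]
Q ∨ (Q → R) = I ∨ I = I
(Q ∨ (Q → R)) ∨ Q = I ∨ I = I
They differ because K3 and K3ʷ treat I differently under the binary connectives.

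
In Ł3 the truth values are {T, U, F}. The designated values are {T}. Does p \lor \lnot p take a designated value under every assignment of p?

No

Countermodel: p=U gives U, which is not designated.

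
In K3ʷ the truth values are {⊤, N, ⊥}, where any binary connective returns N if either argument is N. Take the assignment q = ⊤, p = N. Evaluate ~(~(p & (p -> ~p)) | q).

N

~p = ~N = N
p -> ~p = N -> N = N  [any arg is the third value ⇒ result is the third value]
p & (p -> ~p) = N & N = N
~(p & (p -> ~p)) = ~N = N
~(p & (p -> ~p)) | q = N | ⊤ = N
~(~(p & (p -> ~p)) | q) = ~N = N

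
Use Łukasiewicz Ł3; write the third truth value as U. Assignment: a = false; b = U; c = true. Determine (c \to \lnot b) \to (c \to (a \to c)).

true

\lnot b = \lnot U = U
c \to \lnot b = true \to U = U  [min(1, 1−1+½)]
a \to c = false \to true = true
c \to (a \to c) = true \to true = true
(c \to \lnot b) \to (c \to (a \to c)) = U \to true = true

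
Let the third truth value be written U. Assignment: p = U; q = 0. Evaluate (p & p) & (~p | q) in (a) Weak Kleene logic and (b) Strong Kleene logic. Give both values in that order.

U; U

In Weak Kleene logic: p & p = U & U = U
~p = ~U = U
~p | q = U | 0 = U
(p & p) & (~p | q) = U & U = U
In Strong Kleene logic: p & p = U & U = U
~p = ~U = U
~p | q = U | 0 = U
(p & p) & (~p | q) = U & U = U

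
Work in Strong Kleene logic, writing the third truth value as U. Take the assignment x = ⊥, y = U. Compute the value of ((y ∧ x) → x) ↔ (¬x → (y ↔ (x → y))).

U

y ∧ x = U ∧ ⊥ = ⊥
(y ∧ x) → x = ⊥ → ⊥ = ⊤
¬x = ¬⊥ = ⊤
x → y = ⊥ → U = ⊤  [¬⊥ ∨ U]
y ↔ (x → y) = U ↔ ⊤ = U
¬x → (y ↔ (x → y)) = ⊤ → U = U
((y ∧ x) → x) ↔ (¬x → (y ↔ (x → y))) = ⊤ ↔ U = U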